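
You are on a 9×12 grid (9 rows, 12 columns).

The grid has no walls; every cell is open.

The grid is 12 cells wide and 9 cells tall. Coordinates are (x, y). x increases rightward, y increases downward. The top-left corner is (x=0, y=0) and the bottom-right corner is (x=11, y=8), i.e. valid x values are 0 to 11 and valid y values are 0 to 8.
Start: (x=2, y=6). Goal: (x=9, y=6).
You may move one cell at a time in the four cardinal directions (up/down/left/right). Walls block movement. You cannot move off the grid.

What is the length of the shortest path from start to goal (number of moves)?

Answer: Shortest path length: 7

Derivation:
BFS from (x=2, y=6) until reaching (x=9, y=6):
  Distance 0: (x=2, y=6)
  Distance 1: (x=2, y=5), (x=1, y=6), (x=3, y=6), (x=2, y=7)
  Distance 2: (x=2, y=4), (x=1, y=5), (x=3, y=5), (x=0, y=6), (x=4, y=6), (x=1, y=7), (x=3, y=7), (x=2, y=8)
  Distance 3: (x=2, y=3), (x=1, y=4), (x=3, y=4), (x=0, y=5), (x=4, y=5), (x=5, y=6), (x=0, y=7), (x=4, y=7), (x=1, y=8), (x=3, y=8)
  Distance 4: (x=2, y=2), (x=1, y=3), (x=3, y=3), (x=0, y=4), (x=4, y=4), (x=5, y=5), (x=6, y=6), (x=5, y=7), (x=0, y=8), (x=4, y=8)
  Distance 5: (x=2, y=1), (x=1, y=2), (x=3, y=2), (x=0, y=3), (x=4, y=3), (x=5, y=4), (x=6, y=5), (x=7, y=6), (x=6, y=7), (x=5, y=8)
  Distance 6: (x=2, y=0), (x=1, y=1), (x=3, y=1), (x=0, y=2), (x=4, y=2), (x=5, y=3), (x=6, y=4), (x=7, y=5), (x=8, y=6), (x=7, y=7), (x=6, y=8)
  Distance 7: (x=1, y=0), (x=3, y=0), (x=0, y=1), (x=4, y=1), (x=5, y=2), (x=6, y=3), (x=7, y=4), (x=8, y=5), (x=9, y=6), (x=8, y=7), (x=7, y=8)  <- goal reached here
One shortest path (7 moves): (x=2, y=6) -> (x=3, y=6) -> (x=4, y=6) -> (x=5, y=6) -> (x=6, y=6) -> (x=7, y=6) -> (x=8, y=6) -> (x=9, y=6)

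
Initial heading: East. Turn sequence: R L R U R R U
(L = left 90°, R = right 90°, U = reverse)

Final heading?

Answer: Final heading: North

Derivation:
Start: East
  R (right (90° clockwise)) -> South
  L (left (90° counter-clockwise)) -> East
  R (right (90° clockwise)) -> South
  U (U-turn (180°)) -> North
  R (right (90° clockwise)) -> East
  R (right (90° clockwise)) -> South
  U (U-turn (180°)) -> North
Final: North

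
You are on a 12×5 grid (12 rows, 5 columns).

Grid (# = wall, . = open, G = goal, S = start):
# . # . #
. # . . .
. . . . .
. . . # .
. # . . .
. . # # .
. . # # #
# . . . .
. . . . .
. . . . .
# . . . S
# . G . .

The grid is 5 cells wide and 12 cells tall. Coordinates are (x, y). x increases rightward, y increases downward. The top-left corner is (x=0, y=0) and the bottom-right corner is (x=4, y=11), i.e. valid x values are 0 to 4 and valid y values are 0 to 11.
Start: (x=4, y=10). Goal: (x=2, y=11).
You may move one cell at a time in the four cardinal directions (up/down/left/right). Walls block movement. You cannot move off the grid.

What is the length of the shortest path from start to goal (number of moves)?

BFS from (x=4, y=10) until reaching (x=2, y=11):
  Distance 0: (x=4, y=10)
  Distance 1: (x=4, y=9), (x=3, y=10), (x=4, y=11)
  Distance 2: (x=4, y=8), (x=3, y=9), (x=2, y=10), (x=3, y=11)
  Distance 3: (x=4, y=7), (x=3, y=8), (x=2, y=9), (x=1, y=10), (x=2, y=11)  <- goal reached here
One shortest path (3 moves): (x=4, y=10) -> (x=3, y=10) -> (x=2, y=10) -> (x=2, y=11)

Answer: Shortest path length: 3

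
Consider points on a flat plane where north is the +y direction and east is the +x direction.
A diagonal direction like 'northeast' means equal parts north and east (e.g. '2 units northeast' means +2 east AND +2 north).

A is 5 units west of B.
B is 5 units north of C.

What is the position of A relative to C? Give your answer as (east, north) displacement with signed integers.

Answer: A is at (east=-5, north=5) relative to C.

Derivation:
Place C at the origin (east=0, north=0).
  B is 5 units north of C: delta (east=+0, north=+5); B at (east=0, north=5).
  A is 5 units west of B: delta (east=-5, north=+0); A at (east=-5, north=5).
Therefore A relative to C: (east=-5, north=5).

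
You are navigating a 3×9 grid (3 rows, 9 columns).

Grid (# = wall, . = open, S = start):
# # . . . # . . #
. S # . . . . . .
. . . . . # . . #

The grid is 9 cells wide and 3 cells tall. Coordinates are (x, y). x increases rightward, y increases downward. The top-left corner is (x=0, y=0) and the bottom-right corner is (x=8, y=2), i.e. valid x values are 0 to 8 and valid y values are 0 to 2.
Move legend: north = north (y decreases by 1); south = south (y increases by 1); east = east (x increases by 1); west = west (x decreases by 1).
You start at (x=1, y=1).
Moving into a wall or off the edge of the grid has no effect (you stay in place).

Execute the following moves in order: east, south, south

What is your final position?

Start: (x=1, y=1)
  east (east): blocked, stay at (x=1, y=1)
  south (south): (x=1, y=1) -> (x=1, y=2)
  south (south): blocked, stay at (x=1, y=2)
Final: (x=1, y=2)

Answer: Final position: (x=1, y=2)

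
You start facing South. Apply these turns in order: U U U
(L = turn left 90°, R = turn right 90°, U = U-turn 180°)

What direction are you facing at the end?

Start: South
  U (U-turn (180°)) -> North
  U (U-turn (180°)) -> South
  U (U-turn (180°)) -> North
Final: North

Answer: Final heading: North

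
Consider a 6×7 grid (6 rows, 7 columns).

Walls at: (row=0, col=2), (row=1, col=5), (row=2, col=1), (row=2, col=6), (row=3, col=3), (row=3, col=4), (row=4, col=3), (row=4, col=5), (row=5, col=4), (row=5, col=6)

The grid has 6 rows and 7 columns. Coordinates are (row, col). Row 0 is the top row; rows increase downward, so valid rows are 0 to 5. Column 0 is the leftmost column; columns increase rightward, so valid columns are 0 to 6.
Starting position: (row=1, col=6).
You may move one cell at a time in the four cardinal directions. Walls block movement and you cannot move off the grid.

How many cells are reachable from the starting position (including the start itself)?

BFS flood-fill from (row=1, col=6):
  Distance 0: (row=1, col=6)
  Distance 1: (row=0, col=6)
  Distance 2: (row=0, col=5)
  Distance 3: (row=0, col=4)
  Distance 4: (row=0, col=3), (row=1, col=4)
  Distance 5: (row=1, col=3), (row=2, col=4)
  Distance 6: (row=1, col=2), (row=2, col=3), (row=2, col=5)
  Distance 7: (row=1, col=1), (row=2, col=2), (row=3, col=5)
  Distance 8: (row=0, col=1), (row=1, col=0), (row=3, col=2), (row=3, col=6)
  Distance 9: (row=0, col=0), (row=2, col=0), (row=3, col=1), (row=4, col=2), (row=4, col=6)
  Distance 10: (row=3, col=0), (row=4, col=1), (row=5, col=2)
  Distance 11: (row=4, col=0), (row=5, col=1), (row=5, col=3)
  Distance 12: (row=5, col=0)
Total reachable: 30 (grid has 32 open cells total)

Answer: Reachable cells: 30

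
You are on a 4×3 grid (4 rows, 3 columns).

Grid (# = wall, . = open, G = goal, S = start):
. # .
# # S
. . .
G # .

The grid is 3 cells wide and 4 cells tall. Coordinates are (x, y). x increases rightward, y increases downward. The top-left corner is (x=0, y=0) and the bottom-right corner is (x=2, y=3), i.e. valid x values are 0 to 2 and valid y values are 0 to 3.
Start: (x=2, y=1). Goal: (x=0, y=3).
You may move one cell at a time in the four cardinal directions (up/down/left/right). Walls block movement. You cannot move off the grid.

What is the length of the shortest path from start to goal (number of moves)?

Answer: Shortest path length: 4

Derivation:
BFS from (x=2, y=1) until reaching (x=0, y=3):
  Distance 0: (x=2, y=1)
  Distance 1: (x=2, y=0), (x=2, y=2)
  Distance 2: (x=1, y=2), (x=2, y=3)
  Distance 3: (x=0, y=2)
  Distance 4: (x=0, y=3)  <- goal reached here
One shortest path (4 moves): (x=2, y=1) -> (x=2, y=2) -> (x=1, y=2) -> (x=0, y=2) -> (x=0, y=3)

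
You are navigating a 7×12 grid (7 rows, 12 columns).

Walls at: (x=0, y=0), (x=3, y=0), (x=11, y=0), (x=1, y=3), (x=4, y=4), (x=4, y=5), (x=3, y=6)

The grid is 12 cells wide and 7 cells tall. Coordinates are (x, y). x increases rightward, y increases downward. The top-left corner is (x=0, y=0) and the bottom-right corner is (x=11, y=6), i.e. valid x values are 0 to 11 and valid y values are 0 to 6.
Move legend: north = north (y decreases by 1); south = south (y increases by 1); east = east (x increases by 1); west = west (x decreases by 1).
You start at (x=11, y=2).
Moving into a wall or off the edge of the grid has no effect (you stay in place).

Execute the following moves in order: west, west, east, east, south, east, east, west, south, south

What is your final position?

Answer: Final position: (x=10, y=5)

Derivation:
Start: (x=11, y=2)
  west (west): (x=11, y=2) -> (x=10, y=2)
  west (west): (x=10, y=2) -> (x=9, y=2)
  east (east): (x=9, y=2) -> (x=10, y=2)
  east (east): (x=10, y=2) -> (x=11, y=2)
  south (south): (x=11, y=2) -> (x=11, y=3)
  east (east): blocked, stay at (x=11, y=3)
  east (east): blocked, stay at (x=11, y=3)
  west (west): (x=11, y=3) -> (x=10, y=3)
  south (south): (x=10, y=3) -> (x=10, y=4)
  south (south): (x=10, y=4) -> (x=10, y=5)
Final: (x=10, y=5)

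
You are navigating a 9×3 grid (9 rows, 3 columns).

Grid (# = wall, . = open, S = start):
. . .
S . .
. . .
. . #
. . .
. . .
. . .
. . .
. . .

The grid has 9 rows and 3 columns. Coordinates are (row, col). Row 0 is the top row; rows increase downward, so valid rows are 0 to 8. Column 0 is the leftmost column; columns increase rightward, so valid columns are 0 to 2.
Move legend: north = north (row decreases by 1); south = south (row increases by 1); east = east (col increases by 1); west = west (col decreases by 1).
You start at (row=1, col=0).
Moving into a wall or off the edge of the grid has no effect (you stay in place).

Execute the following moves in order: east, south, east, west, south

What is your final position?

Answer: Final position: (row=3, col=1)

Derivation:
Start: (row=1, col=0)
  east (east): (row=1, col=0) -> (row=1, col=1)
  south (south): (row=1, col=1) -> (row=2, col=1)
  east (east): (row=2, col=1) -> (row=2, col=2)
  west (west): (row=2, col=2) -> (row=2, col=1)
  south (south): (row=2, col=1) -> (row=3, col=1)
Final: (row=3, col=1)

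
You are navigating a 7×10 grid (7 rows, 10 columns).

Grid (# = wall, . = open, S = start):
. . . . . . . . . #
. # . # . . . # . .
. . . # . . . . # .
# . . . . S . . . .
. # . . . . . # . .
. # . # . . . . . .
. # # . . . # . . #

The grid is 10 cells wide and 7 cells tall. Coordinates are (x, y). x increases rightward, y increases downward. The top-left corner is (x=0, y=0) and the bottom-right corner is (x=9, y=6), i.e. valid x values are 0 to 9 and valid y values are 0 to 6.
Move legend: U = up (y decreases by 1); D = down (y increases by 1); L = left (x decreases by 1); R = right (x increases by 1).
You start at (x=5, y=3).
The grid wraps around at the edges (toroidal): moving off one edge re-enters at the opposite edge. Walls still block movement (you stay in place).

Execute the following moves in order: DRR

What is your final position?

Start: (x=5, y=3)
  D (down): (x=5, y=3) -> (x=5, y=4)
  R (right): (x=5, y=4) -> (x=6, y=4)
  R (right): blocked, stay at (x=6, y=4)
Final: (x=6, y=4)

Answer: Final position: (x=6, y=4)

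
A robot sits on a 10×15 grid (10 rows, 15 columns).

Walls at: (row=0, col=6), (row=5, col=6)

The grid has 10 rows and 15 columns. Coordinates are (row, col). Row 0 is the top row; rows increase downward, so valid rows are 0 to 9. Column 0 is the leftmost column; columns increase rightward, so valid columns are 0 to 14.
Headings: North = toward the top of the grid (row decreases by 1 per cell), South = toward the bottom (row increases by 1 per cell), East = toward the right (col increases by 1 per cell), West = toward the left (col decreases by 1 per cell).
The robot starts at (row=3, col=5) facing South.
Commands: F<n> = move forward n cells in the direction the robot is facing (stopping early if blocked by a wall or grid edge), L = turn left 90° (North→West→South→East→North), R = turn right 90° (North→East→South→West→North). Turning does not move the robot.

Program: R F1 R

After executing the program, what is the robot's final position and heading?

Answer: Final position: (row=3, col=4), facing North

Derivation:
Start: (row=3, col=5), facing South
  R: turn right, now facing West
  F1: move forward 1, now at (row=3, col=4)
  R: turn right, now facing North
Final: (row=3, col=4), facing North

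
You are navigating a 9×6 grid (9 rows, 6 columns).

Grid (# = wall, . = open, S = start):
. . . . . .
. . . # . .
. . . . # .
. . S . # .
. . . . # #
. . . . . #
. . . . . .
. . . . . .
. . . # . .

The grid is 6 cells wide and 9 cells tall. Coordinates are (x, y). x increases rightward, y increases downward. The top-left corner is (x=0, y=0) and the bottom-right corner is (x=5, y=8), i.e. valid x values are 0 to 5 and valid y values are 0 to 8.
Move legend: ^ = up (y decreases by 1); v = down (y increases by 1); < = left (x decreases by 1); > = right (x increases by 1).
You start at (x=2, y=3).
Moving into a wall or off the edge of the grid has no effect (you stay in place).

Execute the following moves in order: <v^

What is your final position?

Answer: Final position: (x=1, y=3)

Derivation:
Start: (x=2, y=3)
  < (left): (x=2, y=3) -> (x=1, y=3)
  v (down): (x=1, y=3) -> (x=1, y=4)
  ^ (up): (x=1, y=4) -> (x=1, y=3)
Final: (x=1, y=3)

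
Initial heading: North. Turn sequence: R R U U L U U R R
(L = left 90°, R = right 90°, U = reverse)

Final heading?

Answer: Final heading: West

Derivation:
Start: North
  R (right (90° clockwise)) -> East
  R (right (90° clockwise)) -> South
  U (U-turn (180°)) -> North
  U (U-turn (180°)) -> South
  L (left (90° counter-clockwise)) -> East
  U (U-turn (180°)) -> West
  U (U-turn (180°)) -> East
  R (right (90° clockwise)) -> South
  R (right (90° clockwise)) -> West
Final: West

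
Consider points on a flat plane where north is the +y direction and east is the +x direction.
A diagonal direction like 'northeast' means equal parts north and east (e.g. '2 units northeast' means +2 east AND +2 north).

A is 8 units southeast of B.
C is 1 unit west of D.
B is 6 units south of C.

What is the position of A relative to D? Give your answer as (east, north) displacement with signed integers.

Place D at the origin (east=0, north=0).
  C is 1 unit west of D: delta (east=-1, north=+0); C at (east=-1, north=0).
  B is 6 units south of C: delta (east=+0, north=-6); B at (east=-1, north=-6).
  A is 8 units southeast of B: delta (east=+8, north=-8); A at (east=7, north=-14).
Therefore A relative to D: (east=7, north=-14).

Answer: A is at (east=7, north=-14) relative to D.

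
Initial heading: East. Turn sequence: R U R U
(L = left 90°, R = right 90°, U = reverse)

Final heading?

Start: East
  R (right (90° clockwise)) -> South
  U (U-turn (180°)) -> North
  R (right (90° clockwise)) -> East
  U (U-turn (180°)) -> West
Final: West

Answer: Final heading: West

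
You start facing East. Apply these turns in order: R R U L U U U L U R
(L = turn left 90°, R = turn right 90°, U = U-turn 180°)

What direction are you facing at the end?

Start: East
  R (right (90° clockwise)) -> South
  R (right (90° clockwise)) -> West
  U (U-turn (180°)) -> East
  L (left (90° counter-clockwise)) -> North
  U (U-turn (180°)) -> South
  U (U-turn (180°)) -> North
  U (U-turn (180°)) -> South
  L (left (90° counter-clockwise)) -> East
  U (U-turn (180°)) -> West
  R (right (90° clockwise)) -> North
Final: North

Answer: Final heading: North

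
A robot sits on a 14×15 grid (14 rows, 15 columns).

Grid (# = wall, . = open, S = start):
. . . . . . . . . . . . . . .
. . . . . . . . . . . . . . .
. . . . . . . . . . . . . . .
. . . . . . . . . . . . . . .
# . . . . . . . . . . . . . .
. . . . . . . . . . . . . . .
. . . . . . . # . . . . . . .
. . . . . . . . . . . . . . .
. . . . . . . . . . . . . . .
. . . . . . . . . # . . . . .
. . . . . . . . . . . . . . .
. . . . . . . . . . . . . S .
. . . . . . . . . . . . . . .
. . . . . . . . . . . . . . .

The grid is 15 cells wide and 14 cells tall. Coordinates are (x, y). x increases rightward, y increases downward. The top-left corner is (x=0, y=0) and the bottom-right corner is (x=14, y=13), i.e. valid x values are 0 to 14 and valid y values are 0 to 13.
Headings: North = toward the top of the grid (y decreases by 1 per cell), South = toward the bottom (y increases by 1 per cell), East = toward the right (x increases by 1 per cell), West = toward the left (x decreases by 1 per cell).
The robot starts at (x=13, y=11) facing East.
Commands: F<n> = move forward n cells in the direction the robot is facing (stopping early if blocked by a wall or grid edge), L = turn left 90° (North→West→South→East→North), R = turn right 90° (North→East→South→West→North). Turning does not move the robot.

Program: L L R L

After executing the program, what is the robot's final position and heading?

Answer: Final position: (x=13, y=11), facing West

Derivation:
Start: (x=13, y=11), facing East
  L: turn left, now facing North
  L: turn left, now facing West
  R: turn right, now facing North
  L: turn left, now facing West
Final: (x=13, y=11), facing West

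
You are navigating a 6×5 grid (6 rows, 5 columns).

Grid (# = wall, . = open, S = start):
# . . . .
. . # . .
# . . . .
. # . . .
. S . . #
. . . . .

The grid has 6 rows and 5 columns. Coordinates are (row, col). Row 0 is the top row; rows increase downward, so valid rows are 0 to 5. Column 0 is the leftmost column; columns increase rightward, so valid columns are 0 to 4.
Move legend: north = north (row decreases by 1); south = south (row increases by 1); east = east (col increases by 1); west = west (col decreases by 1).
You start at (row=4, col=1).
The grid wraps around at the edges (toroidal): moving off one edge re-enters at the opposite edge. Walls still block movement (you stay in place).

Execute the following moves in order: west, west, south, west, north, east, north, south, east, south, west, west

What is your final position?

Answer: Final position: (row=0, col=1)

Derivation:
Start: (row=4, col=1)
  west (west): (row=4, col=1) -> (row=4, col=0)
  west (west): blocked, stay at (row=4, col=0)
  south (south): (row=4, col=0) -> (row=5, col=0)
  west (west): (row=5, col=0) -> (row=5, col=4)
  north (north): blocked, stay at (row=5, col=4)
  east (east): (row=5, col=4) -> (row=5, col=0)
  north (north): (row=5, col=0) -> (row=4, col=0)
  south (south): (row=4, col=0) -> (row=5, col=0)
  east (east): (row=5, col=0) -> (row=5, col=1)
  south (south): (row=5, col=1) -> (row=0, col=1)
  west (west): blocked, stay at (row=0, col=1)
  west (west): blocked, stay at (row=0, col=1)
Final: (row=0, col=1)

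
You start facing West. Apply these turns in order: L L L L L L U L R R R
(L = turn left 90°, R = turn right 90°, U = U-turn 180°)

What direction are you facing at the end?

Answer: Final heading: East

Derivation:
Start: West
  L (left (90° counter-clockwise)) -> South
  L (left (90° counter-clockwise)) -> East
  L (left (90° counter-clockwise)) -> North
  L (left (90° counter-clockwise)) -> West
  L (left (90° counter-clockwise)) -> South
  L (left (90° counter-clockwise)) -> East
  U (U-turn (180°)) -> West
  L (left (90° counter-clockwise)) -> South
  R (right (90° clockwise)) -> West
  R (right (90° clockwise)) -> North
  R (right (90° clockwise)) -> East
Final: East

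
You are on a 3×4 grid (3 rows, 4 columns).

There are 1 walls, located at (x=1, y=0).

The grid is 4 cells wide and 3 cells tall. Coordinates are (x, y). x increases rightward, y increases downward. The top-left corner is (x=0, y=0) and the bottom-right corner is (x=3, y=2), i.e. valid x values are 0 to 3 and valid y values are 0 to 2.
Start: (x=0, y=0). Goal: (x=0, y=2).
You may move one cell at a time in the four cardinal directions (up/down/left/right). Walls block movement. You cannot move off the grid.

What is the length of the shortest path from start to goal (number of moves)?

BFS from (x=0, y=0) until reaching (x=0, y=2):
  Distance 0: (x=0, y=0)
  Distance 1: (x=0, y=1)
  Distance 2: (x=1, y=1), (x=0, y=2)  <- goal reached here
One shortest path (2 moves): (x=0, y=0) -> (x=0, y=1) -> (x=0, y=2)

Answer: Shortest path length: 2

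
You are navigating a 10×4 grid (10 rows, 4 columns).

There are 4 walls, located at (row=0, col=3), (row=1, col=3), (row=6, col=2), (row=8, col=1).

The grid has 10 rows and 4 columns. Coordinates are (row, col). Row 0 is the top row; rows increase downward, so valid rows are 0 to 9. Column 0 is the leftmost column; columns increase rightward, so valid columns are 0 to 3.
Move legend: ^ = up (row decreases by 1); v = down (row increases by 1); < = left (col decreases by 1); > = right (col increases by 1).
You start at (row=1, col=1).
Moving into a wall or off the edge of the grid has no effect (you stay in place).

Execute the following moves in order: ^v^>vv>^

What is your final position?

Start: (row=1, col=1)
  ^ (up): (row=1, col=1) -> (row=0, col=1)
  v (down): (row=0, col=1) -> (row=1, col=1)
  ^ (up): (row=1, col=1) -> (row=0, col=1)
  > (right): (row=0, col=1) -> (row=0, col=2)
  v (down): (row=0, col=2) -> (row=1, col=2)
  v (down): (row=1, col=2) -> (row=2, col=2)
  > (right): (row=2, col=2) -> (row=2, col=3)
  ^ (up): blocked, stay at (row=2, col=3)
Final: (row=2, col=3)

Answer: Final position: (row=2, col=3)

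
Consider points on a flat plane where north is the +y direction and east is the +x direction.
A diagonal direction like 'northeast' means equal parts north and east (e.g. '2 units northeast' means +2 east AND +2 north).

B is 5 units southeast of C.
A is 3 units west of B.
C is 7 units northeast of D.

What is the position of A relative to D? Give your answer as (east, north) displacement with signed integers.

Answer: A is at (east=9, north=2) relative to D.

Derivation:
Place D at the origin (east=0, north=0).
  C is 7 units northeast of D: delta (east=+7, north=+7); C at (east=7, north=7).
  B is 5 units southeast of C: delta (east=+5, north=-5); B at (east=12, north=2).
  A is 3 units west of B: delta (east=-3, north=+0); A at (east=9, north=2).
Therefore A relative to D: (east=9, north=2).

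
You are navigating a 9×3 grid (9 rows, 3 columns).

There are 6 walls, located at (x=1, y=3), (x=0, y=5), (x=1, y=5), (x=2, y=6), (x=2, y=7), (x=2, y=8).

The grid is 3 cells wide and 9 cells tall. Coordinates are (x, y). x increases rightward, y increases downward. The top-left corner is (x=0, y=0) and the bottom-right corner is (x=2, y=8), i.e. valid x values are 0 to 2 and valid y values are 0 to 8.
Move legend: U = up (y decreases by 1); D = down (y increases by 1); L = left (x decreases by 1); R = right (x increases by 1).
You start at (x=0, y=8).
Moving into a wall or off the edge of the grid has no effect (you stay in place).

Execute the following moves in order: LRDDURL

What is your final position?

Start: (x=0, y=8)
  L (left): blocked, stay at (x=0, y=8)
  R (right): (x=0, y=8) -> (x=1, y=8)
  D (down): blocked, stay at (x=1, y=8)
  D (down): blocked, stay at (x=1, y=8)
  U (up): (x=1, y=8) -> (x=1, y=7)
  R (right): blocked, stay at (x=1, y=7)
  L (left): (x=1, y=7) -> (x=0, y=7)
Final: (x=0, y=7)

Answer: Final position: (x=0, y=7)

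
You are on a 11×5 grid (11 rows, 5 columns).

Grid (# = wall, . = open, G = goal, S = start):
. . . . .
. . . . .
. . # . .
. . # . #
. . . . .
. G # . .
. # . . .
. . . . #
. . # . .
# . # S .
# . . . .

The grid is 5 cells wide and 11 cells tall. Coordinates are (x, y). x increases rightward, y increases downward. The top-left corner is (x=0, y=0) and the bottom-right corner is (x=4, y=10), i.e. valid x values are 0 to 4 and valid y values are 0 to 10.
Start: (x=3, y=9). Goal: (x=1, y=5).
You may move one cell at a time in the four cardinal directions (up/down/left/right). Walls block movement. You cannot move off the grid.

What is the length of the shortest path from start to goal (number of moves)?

BFS from (x=3, y=9) until reaching (x=1, y=5):
  Distance 0: (x=3, y=9)
  Distance 1: (x=3, y=8), (x=4, y=9), (x=3, y=10)
  Distance 2: (x=3, y=7), (x=4, y=8), (x=2, y=10), (x=4, y=10)
  Distance 3: (x=3, y=6), (x=2, y=7), (x=1, y=10)
  Distance 4: (x=3, y=5), (x=2, y=6), (x=4, y=6), (x=1, y=7), (x=1, y=9)
  Distance 5: (x=3, y=4), (x=4, y=5), (x=0, y=7), (x=1, y=8)
  Distance 6: (x=3, y=3), (x=2, y=4), (x=4, y=4), (x=0, y=6), (x=0, y=8)
  Distance 7: (x=3, y=2), (x=1, y=4), (x=0, y=5)
  Distance 8: (x=3, y=1), (x=4, y=2), (x=1, y=3), (x=0, y=4), (x=1, y=5)  <- goal reached here
One shortest path (8 moves): (x=3, y=9) -> (x=3, y=8) -> (x=3, y=7) -> (x=3, y=6) -> (x=3, y=5) -> (x=3, y=4) -> (x=2, y=4) -> (x=1, y=4) -> (x=1, y=5)

Answer: Shortest path length: 8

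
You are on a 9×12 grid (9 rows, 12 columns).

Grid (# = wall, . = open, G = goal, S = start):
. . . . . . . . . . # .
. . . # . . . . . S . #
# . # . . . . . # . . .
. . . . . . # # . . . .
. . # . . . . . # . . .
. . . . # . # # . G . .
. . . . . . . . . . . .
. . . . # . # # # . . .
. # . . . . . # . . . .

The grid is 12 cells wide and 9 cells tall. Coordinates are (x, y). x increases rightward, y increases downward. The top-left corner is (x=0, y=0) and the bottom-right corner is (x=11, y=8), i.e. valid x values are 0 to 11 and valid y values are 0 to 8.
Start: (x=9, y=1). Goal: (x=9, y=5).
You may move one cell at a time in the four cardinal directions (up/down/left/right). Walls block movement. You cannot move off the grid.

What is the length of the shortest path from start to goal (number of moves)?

BFS from (x=9, y=1) until reaching (x=9, y=5):
  Distance 0: (x=9, y=1)
  Distance 1: (x=9, y=0), (x=8, y=1), (x=10, y=1), (x=9, y=2)
  Distance 2: (x=8, y=0), (x=7, y=1), (x=10, y=2), (x=9, y=3)
  Distance 3: (x=7, y=0), (x=6, y=1), (x=7, y=2), (x=11, y=2), (x=8, y=3), (x=10, y=3), (x=9, y=4)
  Distance 4: (x=6, y=0), (x=5, y=1), (x=6, y=2), (x=11, y=3), (x=10, y=4), (x=9, y=5)  <- goal reached here
One shortest path (4 moves): (x=9, y=1) -> (x=9, y=2) -> (x=9, y=3) -> (x=9, y=4) -> (x=9, y=5)

Answer: Shortest path length: 4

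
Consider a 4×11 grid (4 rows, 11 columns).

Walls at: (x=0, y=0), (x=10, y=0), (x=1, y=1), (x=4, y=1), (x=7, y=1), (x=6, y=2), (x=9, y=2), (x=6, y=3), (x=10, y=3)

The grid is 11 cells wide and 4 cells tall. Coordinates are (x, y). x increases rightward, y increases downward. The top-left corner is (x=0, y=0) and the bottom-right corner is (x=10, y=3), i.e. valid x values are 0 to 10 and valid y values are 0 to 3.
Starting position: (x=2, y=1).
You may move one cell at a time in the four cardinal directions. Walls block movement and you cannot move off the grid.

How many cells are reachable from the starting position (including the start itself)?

Answer: Reachable cells: 35

Derivation:
BFS flood-fill from (x=2, y=1):
  Distance 0: (x=2, y=1)
  Distance 1: (x=2, y=0), (x=3, y=1), (x=2, y=2)
  Distance 2: (x=1, y=0), (x=3, y=0), (x=1, y=2), (x=3, y=2), (x=2, y=3)
  Distance 3: (x=4, y=0), (x=0, y=2), (x=4, y=2), (x=1, y=3), (x=3, y=3)
  Distance 4: (x=5, y=0), (x=0, y=1), (x=5, y=2), (x=0, y=3), (x=4, y=3)
  Distance 5: (x=6, y=0), (x=5, y=1), (x=5, y=3)
  Distance 6: (x=7, y=0), (x=6, y=1)
  Distance 7: (x=8, y=0)
  Distance 8: (x=9, y=0), (x=8, y=1)
  Distance 9: (x=9, y=1), (x=8, y=2)
  Distance 10: (x=10, y=1), (x=7, y=2), (x=8, y=3)
  Distance 11: (x=10, y=2), (x=7, y=3), (x=9, y=3)
Total reachable: 35 (grid has 35 open cells total)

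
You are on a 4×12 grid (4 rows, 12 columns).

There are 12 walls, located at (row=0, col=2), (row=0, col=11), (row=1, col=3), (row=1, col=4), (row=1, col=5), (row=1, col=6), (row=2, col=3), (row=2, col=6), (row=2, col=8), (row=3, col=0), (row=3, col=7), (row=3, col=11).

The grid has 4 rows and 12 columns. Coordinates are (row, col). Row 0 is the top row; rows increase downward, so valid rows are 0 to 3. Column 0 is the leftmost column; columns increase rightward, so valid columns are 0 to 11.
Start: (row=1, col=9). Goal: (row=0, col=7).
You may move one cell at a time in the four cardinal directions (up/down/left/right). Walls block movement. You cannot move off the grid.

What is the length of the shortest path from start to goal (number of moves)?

BFS from (row=1, col=9) until reaching (row=0, col=7):
  Distance 0: (row=1, col=9)
  Distance 1: (row=0, col=9), (row=1, col=8), (row=1, col=10), (row=2, col=9)
  Distance 2: (row=0, col=8), (row=0, col=10), (row=1, col=7), (row=1, col=11), (row=2, col=10), (row=3, col=9)
  Distance 3: (row=0, col=7), (row=2, col=7), (row=2, col=11), (row=3, col=8), (row=3, col=10)  <- goal reached here
One shortest path (3 moves): (row=1, col=9) -> (row=1, col=8) -> (row=1, col=7) -> (row=0, col=7)

Answer: Shortest path length: 3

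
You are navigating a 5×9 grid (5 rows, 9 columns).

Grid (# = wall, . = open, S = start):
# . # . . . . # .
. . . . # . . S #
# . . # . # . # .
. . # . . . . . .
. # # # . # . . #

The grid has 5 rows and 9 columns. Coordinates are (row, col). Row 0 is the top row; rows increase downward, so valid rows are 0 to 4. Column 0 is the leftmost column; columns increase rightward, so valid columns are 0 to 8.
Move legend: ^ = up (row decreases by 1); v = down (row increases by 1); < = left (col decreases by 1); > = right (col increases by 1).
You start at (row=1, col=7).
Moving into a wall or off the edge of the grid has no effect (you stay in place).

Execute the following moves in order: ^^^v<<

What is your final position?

Start: (row=1, col=7)
  [×3]^ (up): blocked, stay at (row=1, col=7)
  v (down): blocked, stay at (row=1, col=7)
  < (left): (row=1, col=7) -> (row=1, col=6)
  < (left): (row=1, col=6) -> (row=1, col=5)
Final: (row=1, col=5)

Answer: Final position: (row=1, col=5)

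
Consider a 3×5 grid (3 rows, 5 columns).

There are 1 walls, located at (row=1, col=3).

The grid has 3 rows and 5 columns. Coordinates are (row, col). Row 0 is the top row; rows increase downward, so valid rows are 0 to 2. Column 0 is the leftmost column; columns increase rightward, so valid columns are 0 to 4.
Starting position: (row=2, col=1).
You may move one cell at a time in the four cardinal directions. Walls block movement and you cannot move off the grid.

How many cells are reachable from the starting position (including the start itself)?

BFS flood-fill from (row=2, col=1):
  Distance 0: (row=2, col=1)
  Distance 1: (row=1, col=1), (row=2, col=0), (row=2, col=2)
  Distance 2: (row=0, col=1), (row=1, col=0), (row=1, col=2), (row=2, col=3)
  Distance 3: (row=0, col=0), (row=0, col=2), (row=2, col=4)
  Distance 4: (row=0, col=3), (row=1, col=4)
  Distance 5: (row=0, col=4)
Total reachable: 14 (grid has 14 open cells total)

Answer: Reachable cells: 14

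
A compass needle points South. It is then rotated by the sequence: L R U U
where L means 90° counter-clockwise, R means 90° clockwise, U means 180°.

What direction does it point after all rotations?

Answer: Final heading: South

Derivation:
Start: South
  L (left (90° counter-clockwise)) -> East
  R (right (90° clockwise)) -> South
  U (U-turn (180°)) -> North
  U (U-turn (180°)) -> South
Final: South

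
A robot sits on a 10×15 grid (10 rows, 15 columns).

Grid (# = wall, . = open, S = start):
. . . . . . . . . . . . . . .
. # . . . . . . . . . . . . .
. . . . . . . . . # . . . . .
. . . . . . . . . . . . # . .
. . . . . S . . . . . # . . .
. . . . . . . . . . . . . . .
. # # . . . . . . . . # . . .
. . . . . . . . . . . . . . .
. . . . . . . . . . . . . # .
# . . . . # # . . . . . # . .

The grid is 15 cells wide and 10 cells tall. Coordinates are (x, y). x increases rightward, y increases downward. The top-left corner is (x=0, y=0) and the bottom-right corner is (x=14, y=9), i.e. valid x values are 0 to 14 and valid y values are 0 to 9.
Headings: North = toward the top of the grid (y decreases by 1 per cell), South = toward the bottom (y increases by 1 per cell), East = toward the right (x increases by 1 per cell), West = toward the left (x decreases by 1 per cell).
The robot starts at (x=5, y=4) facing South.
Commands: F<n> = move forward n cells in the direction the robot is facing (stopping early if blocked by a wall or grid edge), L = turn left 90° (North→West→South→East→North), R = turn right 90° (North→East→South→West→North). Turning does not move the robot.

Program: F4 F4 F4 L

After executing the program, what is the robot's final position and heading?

Start: (x=5, y=4), facing South
  F4: move forward 4, now at (x=5, y=8)
  F4: move forward 0/4 (blocked), now at (x=5, y=8)
  F4: move forward 0/4 (blocked), now at (x=5, y=8)
  L: turn left, now facing East
Final: (x=5, y=8), facing East

Answer: Final position: (x=5, y=8), facing East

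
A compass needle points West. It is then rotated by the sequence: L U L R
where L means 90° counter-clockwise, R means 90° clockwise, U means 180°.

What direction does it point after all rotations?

Answer: Final heading: North

Derivation:
Start: West
  L (left (90° counter-clockwise)) -> South
  U (U-turn (180°)) -> North
  L (left (90° counter-clockwise)) -> West
  R (right (90° clockwise)) -> North
Final: North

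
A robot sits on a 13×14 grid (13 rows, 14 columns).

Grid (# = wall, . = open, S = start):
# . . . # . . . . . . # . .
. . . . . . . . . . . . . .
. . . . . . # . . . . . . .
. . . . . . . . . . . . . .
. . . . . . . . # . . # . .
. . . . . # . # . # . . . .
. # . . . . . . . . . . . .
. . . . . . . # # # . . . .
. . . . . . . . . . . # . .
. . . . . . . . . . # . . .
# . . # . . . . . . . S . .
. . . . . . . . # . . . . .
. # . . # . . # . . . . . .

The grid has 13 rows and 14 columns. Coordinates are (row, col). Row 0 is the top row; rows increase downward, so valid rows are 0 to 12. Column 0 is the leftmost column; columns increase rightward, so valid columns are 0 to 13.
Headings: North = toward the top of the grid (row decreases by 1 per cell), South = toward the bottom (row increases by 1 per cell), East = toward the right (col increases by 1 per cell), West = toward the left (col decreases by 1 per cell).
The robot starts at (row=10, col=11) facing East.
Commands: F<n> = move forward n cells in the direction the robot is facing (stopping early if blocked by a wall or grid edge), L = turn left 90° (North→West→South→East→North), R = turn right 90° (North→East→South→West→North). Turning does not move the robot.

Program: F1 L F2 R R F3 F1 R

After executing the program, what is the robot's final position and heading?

Start: (row=10, col=11), facing East
  F1: move forward 1, now at (row=10, col=12)
  L: turn left, now facing North
  F2: move forward 2, now at (row=8, col=12)
  R: turn right, now facing East
  R: turn right, now facing South
  F3: move forward 3, now at (row=11, col=12)
  F1: move forward 1, now at (row=12, col=12)
  R: turn right, now facing West
Final: (row=12, col=12), facing West

Answer: Final position: (row=12, col=12), facing West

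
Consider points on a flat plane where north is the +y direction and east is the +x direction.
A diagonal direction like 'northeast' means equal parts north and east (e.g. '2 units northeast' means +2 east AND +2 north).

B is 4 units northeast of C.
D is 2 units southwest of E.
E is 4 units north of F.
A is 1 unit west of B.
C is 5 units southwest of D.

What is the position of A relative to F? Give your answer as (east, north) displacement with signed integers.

Place F at the origin (east=0, north=0).
  E is 4 units north of F: delta (east=+0, north=+4); E at (east=0, north=4).
  D is 2 units southwest of E: delta (east=-2, north=-2); D at (east=-2, north=2).
  C is 5 units southwest of D: delta (east=-5, north=-5); C at (east=-7, north=-3).
  B is 4 units northeast of C: delta (east=+4, north=+4); B at (east=-3, north=1).
  A is 1 unit west of B: delta (east=-1, north=+0); A at (east=-4, north=1).
Therefore A relative to F: (east=-4, north=1).

Answer: A is at (east=-4, north=1) relative to F.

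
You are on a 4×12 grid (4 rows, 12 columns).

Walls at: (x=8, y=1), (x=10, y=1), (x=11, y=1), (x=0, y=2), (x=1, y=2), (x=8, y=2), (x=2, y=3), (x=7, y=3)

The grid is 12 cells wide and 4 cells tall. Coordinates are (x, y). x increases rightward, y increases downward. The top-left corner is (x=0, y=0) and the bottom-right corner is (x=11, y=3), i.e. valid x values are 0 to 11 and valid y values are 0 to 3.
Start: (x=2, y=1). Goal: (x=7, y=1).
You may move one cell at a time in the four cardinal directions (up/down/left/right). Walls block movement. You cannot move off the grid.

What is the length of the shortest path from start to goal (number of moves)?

BFS from (x=2, y=1) until reaching (x=7, y=1):
  Distance 0: (x=2, y=1)
  Distance 1: (x=2, y=0), (x=1, y=1), (x=3, y=1), (x=2, y=2)
  Distance 2: (x=1, y=0), (x=3, y=0), (x=0, y=1), (x=4, y=1), (x=3, y=2)
  Distance 3: (x=0, y=0), (x=4, y=0), (x=5, y=1), (x=4, y=2), (x=3, y=3)
  Distance 4: (x=5, y=0), (x=6, y=1), (x=5, y=2), (x=4, y=3)
  Distance 5: (x=6, y=0), (x=7, y=1), (x=6, y=2), (x=5, y=3)  <- goal reached here
One shortest path (5 moves): (x=2, y=1) -> (x=3, y=1) -> (x=4, y=1) -> (x=5, y=1) -> (x=6, y=1) -> (x=7, y=1)

Answer: Shortest path length: 5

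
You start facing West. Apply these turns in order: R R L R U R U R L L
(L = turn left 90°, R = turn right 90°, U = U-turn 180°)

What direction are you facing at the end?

Answer: Final heading: East

Derivation:
Start: West
  R (right (90° clockwise)) -> North
  R (right (90° clockwise)) -> East
  L (left (90° counter-clockwise)) -> North
  R (right (90° clockwise)) -> East
  U (U-turn (180°)) -> West
  R (right (90° clockwise)) -> North
  U (U-turn (180°)) -> South
  R (right (90° clockwise)) -> West
  L (left (90° counter-clockwise)) -> South
  L (left (90° counter-clockwise)) -> East
Final: East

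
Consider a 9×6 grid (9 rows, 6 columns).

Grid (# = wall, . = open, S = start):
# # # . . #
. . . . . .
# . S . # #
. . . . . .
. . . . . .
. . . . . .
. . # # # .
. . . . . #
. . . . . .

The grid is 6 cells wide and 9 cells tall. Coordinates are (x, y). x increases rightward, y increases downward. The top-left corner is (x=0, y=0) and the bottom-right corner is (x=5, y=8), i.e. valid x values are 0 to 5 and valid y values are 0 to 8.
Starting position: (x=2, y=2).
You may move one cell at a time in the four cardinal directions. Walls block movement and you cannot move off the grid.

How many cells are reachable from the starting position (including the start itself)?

Answer: Reachable cells: 43

Derivation:
BFS flood-fill from (x=2, y=2):
  Distance 0: (x=2, y=2)
  Distance 1: (x=2, y=1), (x=1, y=2), (x=3, y=2), (x=2, y=3)
  Distance 2: (x=1, y=1), (x=3, y=1), (x=1, y=3), (x=3, y=3), (x=2, y=4)
  Distance 3: (x=3, y=0), (x=0, y=1), (x=4, y=1), (x=0, y=3), (x=4, y=3), (x=1, y=4), (x=3, y=4), (x=2, y=5)
  Distance 4: (x=4, y=0), (x=5, y=1), (x=5, y=3), (x=0, y=4), (x=4, y=4), (x=1, y=5), (x=3, y=5)
  Distance 5: (x=5, y=4), (x=0, y=5), (x=4, y=5), (x=1, y=6)
  Distance 6: (x=5, y=5), (x=0, y=6), (x=1, y=7)
  Distance 7: (x=5, y=6), (x=0, y=7), (x=2, y=7), (x=1, y=8)
  Distance 8: (x=3, y=7), (x=0, y=8), (x=2, y=8)
  Distance 9: (x=4, y=7), (x=3, y=8)
  Distance 10: (x=4, y=8)
  Distance 11: (x=5, y=8)
Total reachable: 43 (grid has 43 open cells total)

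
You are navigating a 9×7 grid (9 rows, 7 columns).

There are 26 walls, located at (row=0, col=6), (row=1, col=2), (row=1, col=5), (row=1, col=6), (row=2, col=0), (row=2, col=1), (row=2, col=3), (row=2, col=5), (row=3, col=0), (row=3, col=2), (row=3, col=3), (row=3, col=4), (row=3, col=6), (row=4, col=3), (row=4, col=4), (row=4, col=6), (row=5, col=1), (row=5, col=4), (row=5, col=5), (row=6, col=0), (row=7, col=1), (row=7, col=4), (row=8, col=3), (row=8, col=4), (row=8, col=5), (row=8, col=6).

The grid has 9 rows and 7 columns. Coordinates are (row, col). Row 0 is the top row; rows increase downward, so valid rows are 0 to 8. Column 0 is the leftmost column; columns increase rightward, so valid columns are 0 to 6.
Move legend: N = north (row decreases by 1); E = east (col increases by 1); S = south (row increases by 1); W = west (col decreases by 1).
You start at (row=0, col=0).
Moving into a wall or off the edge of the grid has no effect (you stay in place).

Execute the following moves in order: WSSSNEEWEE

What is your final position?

Answer: Final position: (row=0, col=3)

Derivation:
Start: (row=0, col=0)
  W (west): blocked, stay at (row=0, col=0)
  S (south): (row=0, col=0) -> (row=1, col=0)
  S (south): blocked, stay at (row=1, col=0)
  S (south): blocked, stay at (row=1, col=0)
  N (north): (row=1, col=0) -> (row=0, col=0)
  E (east): (row=0, col=0) -> (row=0, col=1)
  E (east): (row=0, col=1) -> (row=0, col=2)
  W (west): (row=0, col=2) -> (row=0, col=1)
  E (east): (row=0, col=1) -> (row=0, col=2)
  E (east): (row=0, col=2) -> (row=0, col=3)
Final: (row=0, col=3)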